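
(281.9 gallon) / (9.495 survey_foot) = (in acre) 9.111e-05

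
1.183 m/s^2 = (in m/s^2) 1.183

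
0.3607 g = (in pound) 0.0007952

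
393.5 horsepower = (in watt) 2.934e+05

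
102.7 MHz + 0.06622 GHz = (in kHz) 1.689e+05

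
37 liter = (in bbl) 0.2327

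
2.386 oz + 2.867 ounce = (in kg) 0.1489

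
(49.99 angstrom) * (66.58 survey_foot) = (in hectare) 1.014e-11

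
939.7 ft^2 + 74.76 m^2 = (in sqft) 1744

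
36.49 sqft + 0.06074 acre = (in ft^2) 2682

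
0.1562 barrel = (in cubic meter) 0.02483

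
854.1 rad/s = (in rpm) 8156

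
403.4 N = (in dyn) 4.034e+07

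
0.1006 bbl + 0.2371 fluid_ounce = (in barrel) 0.1006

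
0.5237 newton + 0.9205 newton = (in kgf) 0.1473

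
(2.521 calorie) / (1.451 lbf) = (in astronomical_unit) 1.092e-11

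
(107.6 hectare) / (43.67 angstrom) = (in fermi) 2.464e+29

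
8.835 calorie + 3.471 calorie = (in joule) 51.49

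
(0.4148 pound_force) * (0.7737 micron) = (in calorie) 3.412e-07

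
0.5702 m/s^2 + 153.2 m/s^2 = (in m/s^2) 153.8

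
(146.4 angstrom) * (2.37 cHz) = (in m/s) 3.47e-10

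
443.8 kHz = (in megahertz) 0.4438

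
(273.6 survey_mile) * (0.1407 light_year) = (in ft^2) 6.309e+21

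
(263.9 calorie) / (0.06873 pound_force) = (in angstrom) 3.612e+13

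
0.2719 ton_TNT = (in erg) 1.138e+16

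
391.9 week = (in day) 2743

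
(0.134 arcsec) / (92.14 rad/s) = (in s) 7.051e-09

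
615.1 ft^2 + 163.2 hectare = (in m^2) 1.632e+06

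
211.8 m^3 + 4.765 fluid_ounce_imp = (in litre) 2.118e+05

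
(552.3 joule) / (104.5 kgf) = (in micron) 5.389e+05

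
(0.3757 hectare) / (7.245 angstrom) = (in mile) 3.222e+09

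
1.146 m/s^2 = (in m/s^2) 1.146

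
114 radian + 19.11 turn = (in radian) 234.1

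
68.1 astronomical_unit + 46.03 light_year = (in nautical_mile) 2.351e+14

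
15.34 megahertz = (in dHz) 1.534e+08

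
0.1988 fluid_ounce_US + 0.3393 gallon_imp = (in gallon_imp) 0.3406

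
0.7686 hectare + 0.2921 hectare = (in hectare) 1.061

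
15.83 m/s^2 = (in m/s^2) 15.83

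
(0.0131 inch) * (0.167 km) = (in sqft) 0.5981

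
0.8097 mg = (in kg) 8.097e-07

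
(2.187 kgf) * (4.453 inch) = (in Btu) 0.002299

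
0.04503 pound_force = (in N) 0.2003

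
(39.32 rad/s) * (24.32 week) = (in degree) 3.314e+10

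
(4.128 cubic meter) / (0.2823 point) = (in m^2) 4.145e+04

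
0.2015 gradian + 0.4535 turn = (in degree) 163.4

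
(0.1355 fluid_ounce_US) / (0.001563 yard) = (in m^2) 0.002804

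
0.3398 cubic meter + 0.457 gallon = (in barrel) 2.148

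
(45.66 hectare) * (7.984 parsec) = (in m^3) 1.125e+23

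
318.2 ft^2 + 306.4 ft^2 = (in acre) 0.01434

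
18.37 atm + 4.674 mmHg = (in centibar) 1862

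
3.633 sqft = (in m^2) 0.3375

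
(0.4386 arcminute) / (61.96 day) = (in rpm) 2.276e-10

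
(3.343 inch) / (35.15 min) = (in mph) 9.006e-05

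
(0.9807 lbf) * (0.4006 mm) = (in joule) 0.001748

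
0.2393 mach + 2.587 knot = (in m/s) 82.81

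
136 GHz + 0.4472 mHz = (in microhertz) 1.36e+17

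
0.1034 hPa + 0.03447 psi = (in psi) 0.03597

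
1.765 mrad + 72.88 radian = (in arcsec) 1.503e+07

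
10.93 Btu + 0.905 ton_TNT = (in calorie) 9.05e+08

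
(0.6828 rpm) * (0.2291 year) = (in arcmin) 1.776e+09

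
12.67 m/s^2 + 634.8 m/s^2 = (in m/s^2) 647.5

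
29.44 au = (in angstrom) 4.404e+22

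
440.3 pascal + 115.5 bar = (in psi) 1675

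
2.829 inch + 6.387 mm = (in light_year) 8.27e-18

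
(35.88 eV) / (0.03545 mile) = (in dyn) 1.008e-14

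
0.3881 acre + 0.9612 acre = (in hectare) 0.546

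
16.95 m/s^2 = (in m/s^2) 16.95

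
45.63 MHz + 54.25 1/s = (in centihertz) 4.563e+09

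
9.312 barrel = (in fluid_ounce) 5.006e+04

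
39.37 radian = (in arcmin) 1.353e+05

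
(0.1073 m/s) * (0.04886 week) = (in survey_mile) 1.97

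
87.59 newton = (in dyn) 8.759e+06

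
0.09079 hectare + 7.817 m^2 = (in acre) 0.2263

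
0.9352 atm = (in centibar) 94.76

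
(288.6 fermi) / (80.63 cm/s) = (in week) 5.918e-19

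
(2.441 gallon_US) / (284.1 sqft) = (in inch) 0.01378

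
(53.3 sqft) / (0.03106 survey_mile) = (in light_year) 1.047e-17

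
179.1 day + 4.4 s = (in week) 25.59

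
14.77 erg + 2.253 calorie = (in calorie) 2.253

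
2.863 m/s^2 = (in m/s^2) 2.863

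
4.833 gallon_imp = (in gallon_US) 5.804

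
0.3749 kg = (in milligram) 3.749e+05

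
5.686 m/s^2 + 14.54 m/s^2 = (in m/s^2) 20.23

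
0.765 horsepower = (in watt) 570.5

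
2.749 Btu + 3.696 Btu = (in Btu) 6.445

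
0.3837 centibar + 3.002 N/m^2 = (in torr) 2.901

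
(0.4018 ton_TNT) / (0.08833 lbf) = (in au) 0.0286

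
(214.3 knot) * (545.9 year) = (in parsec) 6.151e-05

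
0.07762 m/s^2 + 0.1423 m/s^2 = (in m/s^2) 0.2199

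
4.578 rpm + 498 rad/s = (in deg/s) 2.856e+04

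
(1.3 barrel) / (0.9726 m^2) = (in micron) 2.125e+05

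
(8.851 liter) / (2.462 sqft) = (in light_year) 4.09e-18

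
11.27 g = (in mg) 1.127e+04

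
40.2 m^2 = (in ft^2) 432.7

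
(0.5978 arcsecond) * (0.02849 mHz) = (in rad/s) 8.257e-11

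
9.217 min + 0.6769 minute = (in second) 593.6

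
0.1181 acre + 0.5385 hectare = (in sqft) 6.311e+04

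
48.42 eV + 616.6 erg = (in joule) 6.166e-05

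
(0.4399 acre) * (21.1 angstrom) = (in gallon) 0.0009923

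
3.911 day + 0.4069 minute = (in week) 0.5588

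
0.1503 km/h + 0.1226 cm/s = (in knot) 0.08354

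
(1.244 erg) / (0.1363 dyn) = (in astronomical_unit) 6.101e-13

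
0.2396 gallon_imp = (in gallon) 0.2877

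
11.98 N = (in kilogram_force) 1.222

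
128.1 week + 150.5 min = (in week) 128.1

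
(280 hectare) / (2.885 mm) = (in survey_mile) 6.031e+05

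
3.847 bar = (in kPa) 384.7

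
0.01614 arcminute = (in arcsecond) 0.9684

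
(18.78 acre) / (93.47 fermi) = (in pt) 2.305e+21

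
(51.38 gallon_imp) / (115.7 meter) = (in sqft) 0.02173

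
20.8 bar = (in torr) 1.56e+04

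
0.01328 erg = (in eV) 8.289e+09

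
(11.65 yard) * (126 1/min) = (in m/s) 22.37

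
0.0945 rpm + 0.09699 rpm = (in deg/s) 1.149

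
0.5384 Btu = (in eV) 3.545e+21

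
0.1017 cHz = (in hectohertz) 1.017e-05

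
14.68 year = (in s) 4.629e+08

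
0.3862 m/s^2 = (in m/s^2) 0.3862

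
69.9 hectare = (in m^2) 6.99e+05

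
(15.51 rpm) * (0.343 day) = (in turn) 7661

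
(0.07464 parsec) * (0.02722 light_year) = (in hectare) 5.931e+25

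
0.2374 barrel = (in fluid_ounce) 1276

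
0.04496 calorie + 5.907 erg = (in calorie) 0.04496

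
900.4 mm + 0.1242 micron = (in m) 0.9004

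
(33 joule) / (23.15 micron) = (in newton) 1.425e+06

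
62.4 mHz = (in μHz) 6.24e+04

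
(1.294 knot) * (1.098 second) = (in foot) 2.398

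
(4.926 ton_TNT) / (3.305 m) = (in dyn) 6.236e+14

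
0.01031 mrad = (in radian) 1.031e-05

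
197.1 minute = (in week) 0.01955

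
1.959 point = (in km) 6.911e-07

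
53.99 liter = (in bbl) 0.3396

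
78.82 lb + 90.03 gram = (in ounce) 1264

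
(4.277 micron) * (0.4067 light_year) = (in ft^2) 1.771e+11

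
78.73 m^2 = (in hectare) 0.007873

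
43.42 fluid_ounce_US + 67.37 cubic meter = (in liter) 6.737e+04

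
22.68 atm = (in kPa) 2298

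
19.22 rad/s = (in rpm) 183.5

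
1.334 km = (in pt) 3.781e+06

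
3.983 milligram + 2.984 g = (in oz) 0.1054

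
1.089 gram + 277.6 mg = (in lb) 0.003013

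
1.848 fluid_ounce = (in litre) 0.05465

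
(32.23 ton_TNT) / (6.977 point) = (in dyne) 5.479e+18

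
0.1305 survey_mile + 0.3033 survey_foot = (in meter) 210.1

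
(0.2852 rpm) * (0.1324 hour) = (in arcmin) 4.894e+04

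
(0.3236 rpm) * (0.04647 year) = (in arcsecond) 1.024e+10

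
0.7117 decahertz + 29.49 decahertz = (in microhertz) 3.02e+08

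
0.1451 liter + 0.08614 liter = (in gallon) 0.06109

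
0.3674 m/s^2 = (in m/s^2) 0.3674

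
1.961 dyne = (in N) 1.961e-05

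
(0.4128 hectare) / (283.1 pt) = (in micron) 4.133e+10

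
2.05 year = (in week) 106.9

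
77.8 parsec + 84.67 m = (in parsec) 77.8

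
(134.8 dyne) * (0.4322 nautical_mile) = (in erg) 1.079e+07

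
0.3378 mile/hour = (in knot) 0.2935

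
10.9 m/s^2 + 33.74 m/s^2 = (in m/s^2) 44.64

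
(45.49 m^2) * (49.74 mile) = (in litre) 3.641e+09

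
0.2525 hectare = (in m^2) 2525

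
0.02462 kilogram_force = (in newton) 0.2414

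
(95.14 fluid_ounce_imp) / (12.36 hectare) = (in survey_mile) 1.359e-11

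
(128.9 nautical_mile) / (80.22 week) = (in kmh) 0.01771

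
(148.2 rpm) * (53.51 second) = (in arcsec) 1.713e+08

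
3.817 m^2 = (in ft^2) 41.09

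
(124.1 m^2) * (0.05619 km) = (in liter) 6.973e+06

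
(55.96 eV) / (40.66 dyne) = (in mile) 1.37e-17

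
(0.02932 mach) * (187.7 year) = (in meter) 5.91e+10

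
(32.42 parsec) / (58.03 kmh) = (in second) 6.206e+16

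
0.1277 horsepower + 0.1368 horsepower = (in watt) 197.2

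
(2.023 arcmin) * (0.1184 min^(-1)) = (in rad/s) 1.161e-06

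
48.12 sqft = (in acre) 0.001105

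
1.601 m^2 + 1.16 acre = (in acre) 1.16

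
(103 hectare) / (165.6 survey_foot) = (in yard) 2.232e+04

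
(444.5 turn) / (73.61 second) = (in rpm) 362.3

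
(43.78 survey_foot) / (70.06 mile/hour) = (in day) 4.931e-06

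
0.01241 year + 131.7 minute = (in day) 4.621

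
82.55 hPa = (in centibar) 8.255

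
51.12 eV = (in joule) 8.19e-18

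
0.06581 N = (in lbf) 0.01479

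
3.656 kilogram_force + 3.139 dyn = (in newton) 35.85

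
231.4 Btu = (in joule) 2.441e+05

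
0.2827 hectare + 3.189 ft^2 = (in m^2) 2827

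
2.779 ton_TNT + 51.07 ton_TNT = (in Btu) 2.135e+08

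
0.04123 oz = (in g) 1.169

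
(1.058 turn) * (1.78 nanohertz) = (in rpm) 1.13e-07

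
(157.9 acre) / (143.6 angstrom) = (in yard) 4.866e+13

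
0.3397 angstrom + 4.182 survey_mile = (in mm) 6.73e+06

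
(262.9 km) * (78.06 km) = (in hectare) 2.052e+06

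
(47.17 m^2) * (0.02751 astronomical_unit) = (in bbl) 1.221e+12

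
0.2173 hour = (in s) 782.3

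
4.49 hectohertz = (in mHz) 4.49e+05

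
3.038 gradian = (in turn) 0.007595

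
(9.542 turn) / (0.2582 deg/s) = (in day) 0.154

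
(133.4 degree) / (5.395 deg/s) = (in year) 7.841e-07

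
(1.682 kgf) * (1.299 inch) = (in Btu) 0.0005158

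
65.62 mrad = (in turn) 0.01044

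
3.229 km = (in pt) 9.153e+06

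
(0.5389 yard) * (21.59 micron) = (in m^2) 1.064e-05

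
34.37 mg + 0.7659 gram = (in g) 0.8003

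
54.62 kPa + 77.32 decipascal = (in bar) 0.5463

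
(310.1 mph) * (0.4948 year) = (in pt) 6.132e+12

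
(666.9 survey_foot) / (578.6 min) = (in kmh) 0.02108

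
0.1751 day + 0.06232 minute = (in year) 0.0004798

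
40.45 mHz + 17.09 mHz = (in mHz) 57.54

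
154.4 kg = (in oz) 5446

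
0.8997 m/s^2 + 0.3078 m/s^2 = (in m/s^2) 1.208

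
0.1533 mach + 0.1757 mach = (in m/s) 112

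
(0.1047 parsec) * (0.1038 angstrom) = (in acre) 8.287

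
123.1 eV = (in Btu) 1.869e-20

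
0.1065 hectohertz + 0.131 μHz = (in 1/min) 639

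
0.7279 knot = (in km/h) 1.348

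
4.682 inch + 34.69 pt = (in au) 8.768e-13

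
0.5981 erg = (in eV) 3.733e+11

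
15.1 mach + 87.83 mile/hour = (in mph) 1.159e+04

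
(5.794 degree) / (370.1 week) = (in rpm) 4.314e-09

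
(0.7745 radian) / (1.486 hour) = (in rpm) 0.001383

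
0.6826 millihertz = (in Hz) 0.0006826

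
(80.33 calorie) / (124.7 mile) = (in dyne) 167.5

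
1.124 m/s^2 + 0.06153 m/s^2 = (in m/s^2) 1.186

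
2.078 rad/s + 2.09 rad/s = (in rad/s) 4.168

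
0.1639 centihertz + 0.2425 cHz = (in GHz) 4.064e-12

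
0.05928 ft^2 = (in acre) 1.361e-06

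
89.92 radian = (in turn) 14.31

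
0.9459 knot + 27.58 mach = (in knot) 1.826e+04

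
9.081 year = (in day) 3315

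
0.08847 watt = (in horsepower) 0.0001186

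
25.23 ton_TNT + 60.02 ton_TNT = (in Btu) 3.381e+08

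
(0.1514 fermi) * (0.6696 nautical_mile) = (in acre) 4.639e-17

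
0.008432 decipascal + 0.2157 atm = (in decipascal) 2.186e+05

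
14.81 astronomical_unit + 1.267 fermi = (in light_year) 0.0002342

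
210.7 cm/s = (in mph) 4.713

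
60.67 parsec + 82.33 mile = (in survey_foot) 6.142e+18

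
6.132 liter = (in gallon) 1.62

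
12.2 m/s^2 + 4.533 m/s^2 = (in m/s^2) 16.73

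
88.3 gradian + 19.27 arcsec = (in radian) 1.387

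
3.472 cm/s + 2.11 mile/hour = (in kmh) 3.521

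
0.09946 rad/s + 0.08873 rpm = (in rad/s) 0.1088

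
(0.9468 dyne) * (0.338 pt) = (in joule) 1.129e-09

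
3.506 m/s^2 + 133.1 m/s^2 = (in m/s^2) 136.6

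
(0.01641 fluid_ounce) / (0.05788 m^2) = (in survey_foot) 2.751e-05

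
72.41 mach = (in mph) 5.515e+04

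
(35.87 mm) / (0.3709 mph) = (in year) 6.86e-09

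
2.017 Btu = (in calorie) 508.6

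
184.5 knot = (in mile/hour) 212.3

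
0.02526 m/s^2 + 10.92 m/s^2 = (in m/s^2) 10.95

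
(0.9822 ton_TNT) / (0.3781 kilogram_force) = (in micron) 1.108e+15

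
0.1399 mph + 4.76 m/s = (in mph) 10.79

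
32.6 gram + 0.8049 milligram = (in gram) 32.6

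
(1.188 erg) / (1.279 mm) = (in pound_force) 2.088e-05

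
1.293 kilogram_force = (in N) 12.68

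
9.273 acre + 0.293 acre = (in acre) 9.566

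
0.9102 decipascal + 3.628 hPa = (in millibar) 3.629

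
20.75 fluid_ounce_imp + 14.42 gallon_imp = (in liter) 66.14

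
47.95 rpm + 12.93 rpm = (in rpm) 60.88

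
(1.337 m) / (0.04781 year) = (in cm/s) 8.868e-05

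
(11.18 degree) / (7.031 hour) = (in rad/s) 7.709e-06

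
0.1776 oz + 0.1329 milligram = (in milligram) 5035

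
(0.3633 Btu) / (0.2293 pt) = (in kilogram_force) 4.832e+05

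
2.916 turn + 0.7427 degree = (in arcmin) 6.303e+04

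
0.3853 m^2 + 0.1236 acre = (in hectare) 0.05006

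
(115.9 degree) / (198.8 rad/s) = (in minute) 0.0001696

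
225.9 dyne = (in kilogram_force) 0.0002304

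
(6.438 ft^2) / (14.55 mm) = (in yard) 44.96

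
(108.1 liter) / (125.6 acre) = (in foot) 6.978e-07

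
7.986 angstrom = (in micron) 0.0007986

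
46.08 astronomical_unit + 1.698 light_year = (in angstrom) 1.607e+26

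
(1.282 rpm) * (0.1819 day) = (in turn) 335.8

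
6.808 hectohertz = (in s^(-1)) 680.8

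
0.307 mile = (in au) 3.303e-09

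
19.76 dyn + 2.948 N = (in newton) 2.948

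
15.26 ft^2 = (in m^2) 1.418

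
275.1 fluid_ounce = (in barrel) 0.05117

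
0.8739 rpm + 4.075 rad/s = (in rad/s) 4.167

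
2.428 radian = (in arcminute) 8347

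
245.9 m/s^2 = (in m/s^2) 245.9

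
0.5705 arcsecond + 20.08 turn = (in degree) 7229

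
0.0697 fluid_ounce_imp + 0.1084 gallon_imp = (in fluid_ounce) 16.73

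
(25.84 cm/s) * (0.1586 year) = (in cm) 1.292e+08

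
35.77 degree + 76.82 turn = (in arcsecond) 9.969e+07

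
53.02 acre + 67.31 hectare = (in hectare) 88.77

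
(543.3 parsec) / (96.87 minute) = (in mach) 8.471e+12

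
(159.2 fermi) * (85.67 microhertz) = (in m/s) 1.364e-17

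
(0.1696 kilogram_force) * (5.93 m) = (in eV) 6.156e+19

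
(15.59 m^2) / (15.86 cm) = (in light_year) 1.039e-14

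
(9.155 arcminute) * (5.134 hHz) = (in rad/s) 1.367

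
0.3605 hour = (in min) 21.63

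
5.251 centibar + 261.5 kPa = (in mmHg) 2001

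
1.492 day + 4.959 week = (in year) 0.09919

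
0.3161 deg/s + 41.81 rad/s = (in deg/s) 2396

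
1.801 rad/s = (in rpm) 17.2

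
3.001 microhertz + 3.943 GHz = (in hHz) 3.943e+07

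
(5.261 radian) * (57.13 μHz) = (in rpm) 0.00287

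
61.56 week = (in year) 1.181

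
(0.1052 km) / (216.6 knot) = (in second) 0.9441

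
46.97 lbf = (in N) 208.9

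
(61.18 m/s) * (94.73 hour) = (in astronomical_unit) 0.0001395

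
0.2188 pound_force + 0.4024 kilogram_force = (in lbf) 1.106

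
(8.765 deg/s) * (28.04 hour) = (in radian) 1.544e+04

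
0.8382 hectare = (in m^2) 8382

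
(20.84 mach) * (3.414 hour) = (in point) 2.472e+11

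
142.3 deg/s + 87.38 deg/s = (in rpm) 38.28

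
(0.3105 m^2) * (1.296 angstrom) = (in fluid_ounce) 1.361e-06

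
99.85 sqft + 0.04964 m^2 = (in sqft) 100.4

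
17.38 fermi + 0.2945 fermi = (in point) 5.01e-11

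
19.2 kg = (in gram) 1.92e+04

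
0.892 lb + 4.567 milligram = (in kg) 0.4046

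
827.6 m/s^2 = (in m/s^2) 827.6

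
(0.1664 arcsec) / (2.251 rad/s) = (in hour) 9.955e-11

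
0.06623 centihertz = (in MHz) 6.623e-10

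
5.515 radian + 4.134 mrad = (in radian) 5.519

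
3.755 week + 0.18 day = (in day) 26.46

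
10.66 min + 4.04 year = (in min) 2.123e+06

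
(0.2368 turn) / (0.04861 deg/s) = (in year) 5.561e-05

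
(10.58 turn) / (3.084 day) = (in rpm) 0.002382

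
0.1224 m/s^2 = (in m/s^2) 0.1224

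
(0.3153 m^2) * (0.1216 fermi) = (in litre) 3.834e-14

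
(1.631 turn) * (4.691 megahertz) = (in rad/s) 4.807e+07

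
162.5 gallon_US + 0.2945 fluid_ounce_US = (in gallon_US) 162.5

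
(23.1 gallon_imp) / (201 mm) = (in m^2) 0.5225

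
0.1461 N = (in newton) 0.1461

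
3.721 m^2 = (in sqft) 40.05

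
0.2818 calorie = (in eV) 7.359e+18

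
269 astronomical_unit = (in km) 4.024e+10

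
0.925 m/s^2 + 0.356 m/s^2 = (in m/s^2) 1.281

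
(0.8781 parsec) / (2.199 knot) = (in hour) 6.653e+12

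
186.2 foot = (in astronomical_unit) 3.794e-10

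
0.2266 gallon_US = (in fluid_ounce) 29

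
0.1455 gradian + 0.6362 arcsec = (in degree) 0.1311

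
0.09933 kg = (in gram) 99.33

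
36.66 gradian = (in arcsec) 1.188e+05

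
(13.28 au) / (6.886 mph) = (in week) 1.067e+06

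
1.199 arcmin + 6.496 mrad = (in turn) 0.001089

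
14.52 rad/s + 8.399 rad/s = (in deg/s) 1313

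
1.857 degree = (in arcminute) 111.4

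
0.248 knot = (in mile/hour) 0.2854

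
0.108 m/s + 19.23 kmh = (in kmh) 19.62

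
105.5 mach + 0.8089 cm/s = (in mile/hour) 8.036e+04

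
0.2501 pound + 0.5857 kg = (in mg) 6.991e+05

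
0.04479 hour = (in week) 0.0002666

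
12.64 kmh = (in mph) 7.854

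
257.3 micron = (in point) 0.7294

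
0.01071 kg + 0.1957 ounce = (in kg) 0.01626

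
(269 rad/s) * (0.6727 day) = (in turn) 2.488e+06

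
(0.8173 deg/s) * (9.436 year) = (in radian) 4.245e+06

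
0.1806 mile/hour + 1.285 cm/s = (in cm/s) 9.359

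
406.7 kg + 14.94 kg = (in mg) 4.216e+08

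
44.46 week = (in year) 0.8527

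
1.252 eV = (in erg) 2.006e-12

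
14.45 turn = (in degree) 5202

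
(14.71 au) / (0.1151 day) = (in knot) 4.301e+08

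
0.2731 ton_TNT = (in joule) 1.143e+09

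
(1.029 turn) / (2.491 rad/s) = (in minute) 0.04326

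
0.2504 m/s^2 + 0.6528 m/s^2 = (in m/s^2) 0.9032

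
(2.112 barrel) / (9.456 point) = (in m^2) 100.7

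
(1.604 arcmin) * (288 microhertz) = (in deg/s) 7.699e-06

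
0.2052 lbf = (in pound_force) 0.2052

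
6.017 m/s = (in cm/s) 601.7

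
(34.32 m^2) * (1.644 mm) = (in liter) 56.42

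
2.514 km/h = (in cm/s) 69.83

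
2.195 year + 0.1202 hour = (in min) 1.154e+06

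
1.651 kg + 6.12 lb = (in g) 4427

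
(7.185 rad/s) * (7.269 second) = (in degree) 2992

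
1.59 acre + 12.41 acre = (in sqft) 6.098e+05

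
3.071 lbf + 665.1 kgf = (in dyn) 6.536e+08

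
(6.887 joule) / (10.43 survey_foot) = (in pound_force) 0.487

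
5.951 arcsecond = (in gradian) 0.001837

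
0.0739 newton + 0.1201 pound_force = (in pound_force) 0.1367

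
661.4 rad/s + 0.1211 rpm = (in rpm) 6316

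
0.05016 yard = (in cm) 4.587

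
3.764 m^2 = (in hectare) 0.0003764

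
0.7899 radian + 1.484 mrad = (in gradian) 50.38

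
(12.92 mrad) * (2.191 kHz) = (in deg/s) 1622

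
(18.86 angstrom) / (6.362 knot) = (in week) 9.528e-16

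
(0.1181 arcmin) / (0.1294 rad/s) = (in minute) 4.425e-06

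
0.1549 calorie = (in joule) 0.6481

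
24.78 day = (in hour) 594.7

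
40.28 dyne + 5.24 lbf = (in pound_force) 5.24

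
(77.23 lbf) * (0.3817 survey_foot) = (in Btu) 0.03788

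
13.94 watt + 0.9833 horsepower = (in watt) 747.2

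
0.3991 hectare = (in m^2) 3991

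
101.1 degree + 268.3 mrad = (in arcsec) 4.193e+05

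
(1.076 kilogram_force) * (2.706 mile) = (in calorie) 1.098e+04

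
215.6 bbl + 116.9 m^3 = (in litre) 1.512e+05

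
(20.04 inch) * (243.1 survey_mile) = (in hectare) 19.91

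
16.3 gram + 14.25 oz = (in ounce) 14.82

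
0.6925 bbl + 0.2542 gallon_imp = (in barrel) 0.6998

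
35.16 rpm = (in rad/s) 3.682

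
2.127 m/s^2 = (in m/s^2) 2.127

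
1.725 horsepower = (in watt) 1286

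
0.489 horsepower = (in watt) 364.6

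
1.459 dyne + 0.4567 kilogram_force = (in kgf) 0.4567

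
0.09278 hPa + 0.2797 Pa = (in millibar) 0.09558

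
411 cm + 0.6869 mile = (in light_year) 1.173e-13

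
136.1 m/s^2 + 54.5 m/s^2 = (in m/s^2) 190.6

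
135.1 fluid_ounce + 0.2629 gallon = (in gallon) 1.318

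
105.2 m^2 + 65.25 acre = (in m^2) 2.642e+05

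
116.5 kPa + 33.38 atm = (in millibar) 3.499e+04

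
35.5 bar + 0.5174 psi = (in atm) 35.07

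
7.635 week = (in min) 7.696e+04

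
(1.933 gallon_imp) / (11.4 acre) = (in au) 1.273e-18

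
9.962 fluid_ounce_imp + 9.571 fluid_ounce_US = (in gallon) 0.1495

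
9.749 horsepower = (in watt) 7270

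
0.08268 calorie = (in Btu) 0.0003279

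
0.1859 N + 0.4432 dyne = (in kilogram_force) 0.01896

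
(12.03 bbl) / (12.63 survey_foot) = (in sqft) 5.348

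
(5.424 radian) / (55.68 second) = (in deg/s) 5.581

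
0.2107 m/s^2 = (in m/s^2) 0.2107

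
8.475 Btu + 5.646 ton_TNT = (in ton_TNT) 5.646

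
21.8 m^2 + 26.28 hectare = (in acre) 64.94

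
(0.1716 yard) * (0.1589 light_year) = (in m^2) 2.359e+14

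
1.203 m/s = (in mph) 2.691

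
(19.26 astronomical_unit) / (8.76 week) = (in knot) 1.057e+06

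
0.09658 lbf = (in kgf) 0.04381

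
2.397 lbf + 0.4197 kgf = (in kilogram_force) 1.507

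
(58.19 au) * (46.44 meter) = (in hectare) 4.043e+10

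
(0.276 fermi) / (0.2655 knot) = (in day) 2.339e-20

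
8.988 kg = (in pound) 19.82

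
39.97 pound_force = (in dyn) 1.778e+07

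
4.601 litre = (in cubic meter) 0.004601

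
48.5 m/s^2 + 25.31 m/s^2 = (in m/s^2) 73.81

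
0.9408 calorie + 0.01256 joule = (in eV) 2.465e+19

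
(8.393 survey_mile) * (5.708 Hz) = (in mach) 226.4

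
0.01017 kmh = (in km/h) 0.01017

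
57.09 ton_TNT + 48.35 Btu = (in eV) 1.491e+30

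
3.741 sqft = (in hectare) 3.476e-05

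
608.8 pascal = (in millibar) 6.088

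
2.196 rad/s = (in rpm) 20.97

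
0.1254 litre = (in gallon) 0.03313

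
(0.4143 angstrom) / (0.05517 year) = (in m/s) 2.381e-17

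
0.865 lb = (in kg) 0.3924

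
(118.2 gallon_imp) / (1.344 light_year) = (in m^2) 4.226e-17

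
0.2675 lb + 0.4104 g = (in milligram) 1.217e+05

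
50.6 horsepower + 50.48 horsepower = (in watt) 7.538e+04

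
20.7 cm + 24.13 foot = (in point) 2.144e+04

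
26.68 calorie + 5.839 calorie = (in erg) 1.361e+09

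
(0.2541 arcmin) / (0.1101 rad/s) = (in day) 7.77e-09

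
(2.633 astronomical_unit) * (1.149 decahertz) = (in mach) 1.329e+10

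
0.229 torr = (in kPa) 0.03053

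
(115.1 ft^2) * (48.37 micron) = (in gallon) 0.1366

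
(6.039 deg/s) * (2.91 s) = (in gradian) 19.53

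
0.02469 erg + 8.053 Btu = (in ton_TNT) 2.031e-06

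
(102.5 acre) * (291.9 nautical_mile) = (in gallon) 5.924e+13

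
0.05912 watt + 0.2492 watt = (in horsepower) 0.0004135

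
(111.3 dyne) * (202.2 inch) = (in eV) 3.568e+16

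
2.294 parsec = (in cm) 7.079e+18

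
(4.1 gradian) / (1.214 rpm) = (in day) 5.863e-06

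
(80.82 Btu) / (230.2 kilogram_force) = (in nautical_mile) 0.0204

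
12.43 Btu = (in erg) 1.311e+11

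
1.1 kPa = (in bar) 0.011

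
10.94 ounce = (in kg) 0.3101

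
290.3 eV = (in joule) 4.651e-17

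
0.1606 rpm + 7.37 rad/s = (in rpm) 70.54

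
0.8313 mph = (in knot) 0.7224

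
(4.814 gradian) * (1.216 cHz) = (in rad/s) 0.0009195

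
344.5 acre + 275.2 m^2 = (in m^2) 1.394e+06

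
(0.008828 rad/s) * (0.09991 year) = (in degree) 1.594e+06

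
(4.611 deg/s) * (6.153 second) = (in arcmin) 1702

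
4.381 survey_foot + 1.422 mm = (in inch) 52.63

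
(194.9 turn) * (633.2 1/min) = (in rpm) 1.234e+05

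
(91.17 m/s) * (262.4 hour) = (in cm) 8.612e+09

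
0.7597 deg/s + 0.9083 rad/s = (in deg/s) 52.8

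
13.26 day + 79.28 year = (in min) 4.169e+07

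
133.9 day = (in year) 0.3668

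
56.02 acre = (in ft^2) 2.44e+06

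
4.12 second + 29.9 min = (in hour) 0.4995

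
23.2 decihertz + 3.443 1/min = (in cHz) 237.7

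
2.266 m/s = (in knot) 4.405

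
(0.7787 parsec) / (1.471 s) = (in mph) 3.654e+16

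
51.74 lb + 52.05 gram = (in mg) 2.352e+07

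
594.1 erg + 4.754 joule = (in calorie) 1.136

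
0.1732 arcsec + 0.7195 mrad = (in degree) 0.04127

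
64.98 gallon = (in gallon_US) 64.98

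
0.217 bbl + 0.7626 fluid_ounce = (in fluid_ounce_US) 1167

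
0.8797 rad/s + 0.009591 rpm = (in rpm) 8.41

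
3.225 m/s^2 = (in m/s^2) 3.225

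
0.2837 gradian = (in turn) 0.0007093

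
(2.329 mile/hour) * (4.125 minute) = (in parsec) 8.351e-15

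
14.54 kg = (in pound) 32.06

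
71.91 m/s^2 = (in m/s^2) 71.91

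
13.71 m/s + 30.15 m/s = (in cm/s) 4386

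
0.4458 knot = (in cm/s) 22.93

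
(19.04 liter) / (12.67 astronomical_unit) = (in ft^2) 1.081e-13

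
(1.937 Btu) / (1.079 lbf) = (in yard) 465.7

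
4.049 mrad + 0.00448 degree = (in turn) 0.0006569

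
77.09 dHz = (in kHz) 0.007709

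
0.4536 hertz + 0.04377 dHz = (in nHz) 4.58e+08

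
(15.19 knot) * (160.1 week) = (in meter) 7.567e+08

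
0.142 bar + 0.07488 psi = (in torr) 110.4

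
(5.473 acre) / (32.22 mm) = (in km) 687.4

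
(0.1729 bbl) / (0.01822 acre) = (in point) 1.057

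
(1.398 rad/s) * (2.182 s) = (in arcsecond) 6.292e+05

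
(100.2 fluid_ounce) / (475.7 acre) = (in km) 1.539e-12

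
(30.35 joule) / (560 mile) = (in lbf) 7.571e-06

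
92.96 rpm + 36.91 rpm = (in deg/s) 779.2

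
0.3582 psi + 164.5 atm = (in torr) 1.25e+05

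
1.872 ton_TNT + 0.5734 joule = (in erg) 7.832e+16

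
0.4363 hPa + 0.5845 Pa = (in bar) 0.0004421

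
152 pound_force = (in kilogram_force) 68.95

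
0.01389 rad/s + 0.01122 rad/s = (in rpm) 0.2398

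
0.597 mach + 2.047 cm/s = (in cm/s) 2.033e+04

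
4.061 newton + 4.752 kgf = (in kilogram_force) 5.166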